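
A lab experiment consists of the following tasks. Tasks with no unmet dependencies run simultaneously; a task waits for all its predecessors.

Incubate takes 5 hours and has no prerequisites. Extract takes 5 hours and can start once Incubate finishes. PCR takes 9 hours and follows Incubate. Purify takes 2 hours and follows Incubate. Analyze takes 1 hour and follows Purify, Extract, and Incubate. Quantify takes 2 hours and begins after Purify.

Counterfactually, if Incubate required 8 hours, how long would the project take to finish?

17

Baseline: Incubate→PCR = 5+9 = 14 → 14 hours.
Incubate is on the critical path; changing it to 8 makes that path 17 hours.
The critical path is still Incubate→PCR; finish is now 17 hours.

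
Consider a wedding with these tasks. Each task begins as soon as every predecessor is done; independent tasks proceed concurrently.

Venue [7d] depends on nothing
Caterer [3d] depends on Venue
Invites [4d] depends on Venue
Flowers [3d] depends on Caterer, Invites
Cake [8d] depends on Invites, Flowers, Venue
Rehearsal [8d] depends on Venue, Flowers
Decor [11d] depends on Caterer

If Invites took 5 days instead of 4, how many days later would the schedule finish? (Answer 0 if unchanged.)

1

Critical path before the change: Venue→Invites→Flowers→Cake = 7+4+3+8 = 22 giving 22 days.
Invites lies on that path, so at 5 days the path becomes 23 days.
The critical path is still Venue→Invites→Flowers→Cake; finish is now 23 days.
Change in finish: 23 − 22 = +1 days.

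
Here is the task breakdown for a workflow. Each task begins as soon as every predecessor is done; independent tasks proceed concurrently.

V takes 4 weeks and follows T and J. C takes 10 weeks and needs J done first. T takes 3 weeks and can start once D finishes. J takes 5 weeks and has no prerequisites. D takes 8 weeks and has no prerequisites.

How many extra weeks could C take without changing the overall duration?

J→C = 5+10 = 15 sets the makespan at 15 weeks.
The longest chain containing C totals 15 weeks.
So C can slip 15 − 15 = 0 weeks.

0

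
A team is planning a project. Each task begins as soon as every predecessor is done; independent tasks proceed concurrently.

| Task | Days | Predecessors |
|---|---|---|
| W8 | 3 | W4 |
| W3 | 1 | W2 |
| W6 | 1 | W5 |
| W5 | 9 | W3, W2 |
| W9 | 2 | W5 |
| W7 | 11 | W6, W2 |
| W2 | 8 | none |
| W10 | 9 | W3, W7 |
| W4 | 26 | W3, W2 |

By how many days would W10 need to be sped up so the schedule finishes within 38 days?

Current finish: 39 days; target: 38.
W10 is on every critical path, so each day cut from W10 cuts the finish by one (this holds down to a finish of 38).
Need 39 − 38 = 1 day off W10 → W10 becomes 8 days, finish becomes 38.

1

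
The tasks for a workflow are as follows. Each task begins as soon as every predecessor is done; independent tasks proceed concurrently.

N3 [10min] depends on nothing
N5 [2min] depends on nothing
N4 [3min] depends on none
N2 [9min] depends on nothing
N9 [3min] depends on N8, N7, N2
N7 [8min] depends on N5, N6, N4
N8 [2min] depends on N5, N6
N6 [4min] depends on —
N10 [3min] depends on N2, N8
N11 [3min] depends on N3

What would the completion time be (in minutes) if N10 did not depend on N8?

15

With the dependency in place, N6→N7→N9 = 4+8+3 = 15 sets the finish at 15 minutes.
Dropping N8→N10 doesn't change N10's earliest start (9); another predecessor still binds.
The longest chain is now N6→N7→N9 = 4+8+3 = 15, so the plan takes 15 minutes.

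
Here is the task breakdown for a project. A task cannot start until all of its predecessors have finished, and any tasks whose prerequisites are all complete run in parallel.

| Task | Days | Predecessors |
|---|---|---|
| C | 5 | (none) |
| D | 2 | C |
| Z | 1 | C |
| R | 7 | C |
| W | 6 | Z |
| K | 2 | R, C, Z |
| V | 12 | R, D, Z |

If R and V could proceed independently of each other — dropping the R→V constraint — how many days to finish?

Original critical path: C→R→V = 5+7+12 = 24 ⇒ 24 days.
Without R→V, V's earliest start moves from 12 to 7.
The longest chain is now C→D→V = 5+2+12 = 19, so the schedule takes 19 days.

19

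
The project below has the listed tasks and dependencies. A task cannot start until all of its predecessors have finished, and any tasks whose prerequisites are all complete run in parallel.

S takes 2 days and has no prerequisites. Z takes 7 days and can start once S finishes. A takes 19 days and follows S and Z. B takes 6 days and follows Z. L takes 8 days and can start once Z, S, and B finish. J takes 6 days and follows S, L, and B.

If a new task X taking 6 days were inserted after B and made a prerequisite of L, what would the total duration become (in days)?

Originally the project takes 29 days.
With X inserted, L now waits for max(Z, S, B, X).
New critical path: S→Z→B→X→L→J = 2+7+6+6+8+6 = 35 ⇒ 35 days.

35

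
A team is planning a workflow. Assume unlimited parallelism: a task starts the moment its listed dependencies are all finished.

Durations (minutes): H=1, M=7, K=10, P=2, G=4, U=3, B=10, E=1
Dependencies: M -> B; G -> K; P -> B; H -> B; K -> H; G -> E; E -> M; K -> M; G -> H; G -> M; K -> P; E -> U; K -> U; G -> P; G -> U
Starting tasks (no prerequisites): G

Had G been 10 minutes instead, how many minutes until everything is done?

37

Baseline: G→K→M→B = 4+10+7+10 = 31 → 31 minutes.
Since G is critical, the +6 change carries straight to that chain (now 37 minutes).
No other chain overtakes it, so the finish is 37 minutes.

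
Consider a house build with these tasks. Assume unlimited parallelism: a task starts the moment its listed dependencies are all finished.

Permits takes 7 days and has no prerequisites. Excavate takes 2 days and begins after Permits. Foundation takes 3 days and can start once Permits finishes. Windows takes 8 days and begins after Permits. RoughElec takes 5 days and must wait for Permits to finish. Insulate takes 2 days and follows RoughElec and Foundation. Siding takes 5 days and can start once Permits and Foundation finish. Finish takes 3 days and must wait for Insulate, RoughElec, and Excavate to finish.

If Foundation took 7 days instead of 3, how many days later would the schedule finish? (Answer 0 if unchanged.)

2

The binding path is Permits→RoughElec→Insulate→Finish = 7+5+2+3 = 17; finish at 17 days.
The longest path through Foundation is only 15 days, so Foundation has float 2.
Now Permits→Foundation→Insulate→Finish = 7+7+2+3 = 19 is longest, so the finish becomes 19 days.
Change in finish: 19 − 17 = +2 days.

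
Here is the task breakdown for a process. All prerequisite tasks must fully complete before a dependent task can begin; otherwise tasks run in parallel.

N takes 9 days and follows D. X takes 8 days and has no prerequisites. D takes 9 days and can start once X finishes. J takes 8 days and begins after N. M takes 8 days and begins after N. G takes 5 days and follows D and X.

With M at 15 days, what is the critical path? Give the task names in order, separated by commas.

X, D, N, M

Baseline: X→D→N→M = 8+9+9+8 = 34 → 34 days.
M lies on that path, so at 15 days the path becomes 41 days.
The critical path is still X→D→N→M; finish is now 41 days.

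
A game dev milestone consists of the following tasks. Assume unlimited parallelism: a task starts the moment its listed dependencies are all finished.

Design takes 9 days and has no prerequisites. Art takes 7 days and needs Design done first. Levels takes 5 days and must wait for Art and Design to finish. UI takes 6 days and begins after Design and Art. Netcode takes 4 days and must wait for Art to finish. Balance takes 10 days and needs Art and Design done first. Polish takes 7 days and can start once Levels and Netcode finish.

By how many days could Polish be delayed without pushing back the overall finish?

0

Design→Art→Levels→Polish = 9+7+5+7 = 28 sets the makespan at 28 days.
Polish finishes as early as 28 and must finish by 28.
So Polish can slip 28 − 28 = 0 days.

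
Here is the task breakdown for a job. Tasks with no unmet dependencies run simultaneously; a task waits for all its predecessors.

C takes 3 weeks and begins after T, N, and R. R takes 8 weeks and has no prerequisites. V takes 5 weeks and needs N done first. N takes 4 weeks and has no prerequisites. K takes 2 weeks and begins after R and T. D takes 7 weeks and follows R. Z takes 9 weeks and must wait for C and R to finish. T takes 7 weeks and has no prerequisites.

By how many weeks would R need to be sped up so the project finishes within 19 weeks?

1

Current finish: 20 weeks; target: 19.
R is on every critical path, so each week cut from R cuts the finish by one (this holds down to a finish of 19).
Need 20 − 19 = 1 week off R → R becomes 7 weeks, finish becomes 19.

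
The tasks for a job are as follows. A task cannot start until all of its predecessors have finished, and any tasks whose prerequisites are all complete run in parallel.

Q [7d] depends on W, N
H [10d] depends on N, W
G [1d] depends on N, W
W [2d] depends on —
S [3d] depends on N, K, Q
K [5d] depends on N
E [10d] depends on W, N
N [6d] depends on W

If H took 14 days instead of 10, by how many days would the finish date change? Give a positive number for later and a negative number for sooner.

4

As given, the longest chain is W→N→H = 2+6+10 = 18, so the finish is 18 days.
H is on the critical path; changing it to 14 makes that path 22 days.
No other chain overtakes it, so the finish is 22 days.
Change in finish: 22 − 18 = +4 days.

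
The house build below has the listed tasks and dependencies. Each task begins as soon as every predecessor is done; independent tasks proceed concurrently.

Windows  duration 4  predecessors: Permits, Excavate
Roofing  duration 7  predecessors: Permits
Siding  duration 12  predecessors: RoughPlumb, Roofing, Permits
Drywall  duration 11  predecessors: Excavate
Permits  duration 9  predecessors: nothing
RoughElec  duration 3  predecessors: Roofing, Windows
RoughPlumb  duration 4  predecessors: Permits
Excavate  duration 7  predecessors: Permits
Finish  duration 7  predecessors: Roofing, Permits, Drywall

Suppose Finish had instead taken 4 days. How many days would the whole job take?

Baseline: Permits→Excavate→Drywall→Finish = 9+7+11+7 = 34 → 34 days.
Since Finish is critical, the -3 change carries straight to that chain (now 31 days).
No other chain overtakes it, so the finish is 31 days.

31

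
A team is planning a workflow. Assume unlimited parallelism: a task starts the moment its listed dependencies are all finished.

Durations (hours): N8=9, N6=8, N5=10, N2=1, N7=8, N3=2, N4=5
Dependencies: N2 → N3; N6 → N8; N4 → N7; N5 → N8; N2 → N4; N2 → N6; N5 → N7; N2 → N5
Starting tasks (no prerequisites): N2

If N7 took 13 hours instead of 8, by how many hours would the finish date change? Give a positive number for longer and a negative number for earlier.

4

Critical path before the change: N2→N5→N8 = 1+10+9 = 20 giving 20 hours.
N7 has 1 hour of float (longest path through it is 19).
The binding chain switches to N2→N5→N7 = 1+10+13 = 24; finish 24 hours.
Change in finish: 24 − 20 = +4 hours.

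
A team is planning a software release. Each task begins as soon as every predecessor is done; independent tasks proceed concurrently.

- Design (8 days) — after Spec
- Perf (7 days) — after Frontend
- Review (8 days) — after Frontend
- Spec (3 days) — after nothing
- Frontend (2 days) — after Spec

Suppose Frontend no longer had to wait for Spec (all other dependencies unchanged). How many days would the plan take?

11

Before: longest chain Spec→Frontend→Review = 3+2+8 = 13, finish 13.
Without Spec→Frontend, Frontend's earliest start moves from 3 to 0.
After: Spec→Design = 3+8 = 11 → 11 days.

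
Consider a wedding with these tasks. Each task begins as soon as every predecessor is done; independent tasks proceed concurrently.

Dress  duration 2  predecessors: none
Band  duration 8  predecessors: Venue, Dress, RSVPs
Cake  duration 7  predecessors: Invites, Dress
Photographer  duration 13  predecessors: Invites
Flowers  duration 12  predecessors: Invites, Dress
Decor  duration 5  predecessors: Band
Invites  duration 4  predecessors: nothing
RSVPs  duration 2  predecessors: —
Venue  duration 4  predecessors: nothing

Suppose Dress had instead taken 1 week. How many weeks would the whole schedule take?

Baseline: Venue→Band→Decor = 4+8+5 = 17 → 17 weeks.
Dress has 2 weeks of float (longest path through it is 15).
That remains the longest chain; total 17 weeks.

17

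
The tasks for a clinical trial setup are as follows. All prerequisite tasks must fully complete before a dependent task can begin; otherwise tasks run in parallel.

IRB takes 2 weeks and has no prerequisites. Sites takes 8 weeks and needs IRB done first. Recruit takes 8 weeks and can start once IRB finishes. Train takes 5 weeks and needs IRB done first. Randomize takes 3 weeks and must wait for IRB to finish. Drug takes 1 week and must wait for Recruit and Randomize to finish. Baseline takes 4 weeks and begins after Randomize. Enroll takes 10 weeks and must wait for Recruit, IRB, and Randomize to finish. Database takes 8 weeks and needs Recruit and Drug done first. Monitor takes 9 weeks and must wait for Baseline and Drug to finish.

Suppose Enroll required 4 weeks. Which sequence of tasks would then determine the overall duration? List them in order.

Actual critical path: IRB→Recruit→Enroll = 2+8+10 = 20 ⇒ 20 weeks.
Enroll is on the critical path; changing it to 4 makes that path 14 weeks.
New critical path: IRB→Recruit→Drug→Monitor = 2+8+1+9 = 20 ⇒ 20 weeks.

IRB, Recruit, Drug, Monitor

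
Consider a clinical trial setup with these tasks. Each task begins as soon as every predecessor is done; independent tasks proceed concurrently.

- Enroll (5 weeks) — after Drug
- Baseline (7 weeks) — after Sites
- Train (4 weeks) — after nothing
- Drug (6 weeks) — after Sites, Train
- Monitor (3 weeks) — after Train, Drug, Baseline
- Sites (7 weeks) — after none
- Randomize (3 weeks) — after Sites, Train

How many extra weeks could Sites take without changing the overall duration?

Critical path: Sites→Drug→Enroll = 7+6+5 = 18, so the finish is 18 weeks.
Longest path through Sites: 18 weeks (earliest finish 7, latest finish 7).
So Sites can slip 7 − 7 = 0 weeks.

0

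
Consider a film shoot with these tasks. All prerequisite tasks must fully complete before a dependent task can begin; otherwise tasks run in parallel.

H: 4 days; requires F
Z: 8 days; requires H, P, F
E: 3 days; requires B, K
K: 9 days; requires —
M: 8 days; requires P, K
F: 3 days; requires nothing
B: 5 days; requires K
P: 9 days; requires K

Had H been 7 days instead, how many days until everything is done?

Baseline: K→P→Z = 9+9+8 = 26 → 26 days.
H is off the critical path — its longest chain is 15 days, giving 11 of slack.
That remains the longest chain; total 26 days.

26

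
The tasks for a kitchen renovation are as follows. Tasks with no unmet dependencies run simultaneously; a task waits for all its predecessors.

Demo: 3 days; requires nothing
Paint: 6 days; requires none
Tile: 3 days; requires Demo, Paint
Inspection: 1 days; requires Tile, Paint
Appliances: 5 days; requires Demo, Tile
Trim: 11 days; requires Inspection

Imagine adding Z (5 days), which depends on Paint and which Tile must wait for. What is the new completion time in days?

26

Originally the plan takes 21 days.
With Z inserted, Tile now waits for max(Demo, Paint, Z).
New critical path: Paint→Z→Tile→Inspection→Trim = 6+5+3+1+11 = 26 ⇒ 26 days.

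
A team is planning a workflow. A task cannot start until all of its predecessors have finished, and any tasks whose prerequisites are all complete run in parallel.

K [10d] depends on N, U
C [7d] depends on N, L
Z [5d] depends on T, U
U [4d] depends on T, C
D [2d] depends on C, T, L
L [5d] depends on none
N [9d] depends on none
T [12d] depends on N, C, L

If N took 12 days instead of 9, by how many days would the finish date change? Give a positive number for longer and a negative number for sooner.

3

Critical path before the change: N→C→T→U→K = 9+7+12+4+10 = 42 giving 42 days.
N lies on that path, so at 12 days the path becomes 45 days.
No other chain overtakes it, so the finish is 45 days.
Change in finish: 45 − 42 = +3 days.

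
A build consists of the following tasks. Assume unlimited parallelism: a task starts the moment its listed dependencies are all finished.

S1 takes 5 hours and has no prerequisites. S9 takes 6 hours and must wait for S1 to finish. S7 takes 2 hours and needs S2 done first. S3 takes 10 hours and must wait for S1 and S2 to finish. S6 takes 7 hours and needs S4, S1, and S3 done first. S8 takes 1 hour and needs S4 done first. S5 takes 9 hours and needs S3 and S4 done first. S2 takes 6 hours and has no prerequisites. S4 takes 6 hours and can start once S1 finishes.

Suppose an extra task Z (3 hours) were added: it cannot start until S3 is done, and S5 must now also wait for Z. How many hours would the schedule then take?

28

Originally the schedule takes 25 hours.
With Z inserted, S5 now waits for max(S3, S4, Z).
New critical path: S2→S3→Z→S5 = 6+10+3+9 = 28 ⇒ 28 hours.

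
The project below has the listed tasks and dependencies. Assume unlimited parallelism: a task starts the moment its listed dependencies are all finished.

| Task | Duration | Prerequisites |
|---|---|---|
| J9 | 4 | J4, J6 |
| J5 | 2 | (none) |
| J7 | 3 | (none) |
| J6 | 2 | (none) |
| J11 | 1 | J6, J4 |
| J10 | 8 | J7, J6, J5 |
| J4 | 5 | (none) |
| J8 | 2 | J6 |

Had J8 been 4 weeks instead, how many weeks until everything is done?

11

Actual critical path: J7→J10 = 3+8 = 11 ⇒ 11 weeks.
J8 is off the critical path — its longest chain is 4 weeks, giving 7 of slack.
The critical path is still J7→J10; finish is now 11 weeks.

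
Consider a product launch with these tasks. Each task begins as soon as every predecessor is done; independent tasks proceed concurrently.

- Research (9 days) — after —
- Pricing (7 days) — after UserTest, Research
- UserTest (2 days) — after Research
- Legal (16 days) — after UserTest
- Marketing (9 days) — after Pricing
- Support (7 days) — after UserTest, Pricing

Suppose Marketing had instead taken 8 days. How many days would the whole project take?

The binding path is Research→UserTest→Pricing→Marketing = 9+2+7+9 = 27; finish at 27 days.
Marketing lies on that path, so at 8 days the path becomes 26 days.
New critical path: Research→UserTest→Legal = 9+2+16 = 27 ⇒ 27 days.

27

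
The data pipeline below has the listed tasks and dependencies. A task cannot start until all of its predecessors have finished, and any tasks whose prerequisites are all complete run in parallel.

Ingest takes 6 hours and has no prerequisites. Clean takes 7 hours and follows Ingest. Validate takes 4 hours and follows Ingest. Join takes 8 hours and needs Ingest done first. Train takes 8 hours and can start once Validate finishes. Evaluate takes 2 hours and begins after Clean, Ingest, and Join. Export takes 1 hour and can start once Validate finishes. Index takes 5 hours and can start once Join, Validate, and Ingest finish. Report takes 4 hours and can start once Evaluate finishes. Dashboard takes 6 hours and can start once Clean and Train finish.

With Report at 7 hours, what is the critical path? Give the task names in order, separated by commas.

Ingest, Validate, Train, Dashboard

Baseline: Ingest→Validate→Train→Dashboard = 6+4+8+6 = 24 → 24 hours.
Report is off the critical path — its longest chain is 20 hours, giving 4 of slack.
No other chain overtakes it, so the finish is 24 hours.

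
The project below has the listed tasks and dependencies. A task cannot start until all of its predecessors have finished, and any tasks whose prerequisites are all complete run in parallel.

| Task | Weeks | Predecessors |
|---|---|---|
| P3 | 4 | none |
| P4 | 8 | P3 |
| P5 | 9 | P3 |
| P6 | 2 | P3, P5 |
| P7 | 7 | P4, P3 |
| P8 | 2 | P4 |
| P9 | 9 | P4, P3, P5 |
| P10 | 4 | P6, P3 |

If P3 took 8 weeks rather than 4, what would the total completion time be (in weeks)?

26

Actual critical path: P3→P5→P9 = 4+9+9 = 22 ⇒ 22 weeks.
P3 is on the critical path; changing it to 8 makes that path 26 weeks.
That remains the longest chain; total 26 weeks.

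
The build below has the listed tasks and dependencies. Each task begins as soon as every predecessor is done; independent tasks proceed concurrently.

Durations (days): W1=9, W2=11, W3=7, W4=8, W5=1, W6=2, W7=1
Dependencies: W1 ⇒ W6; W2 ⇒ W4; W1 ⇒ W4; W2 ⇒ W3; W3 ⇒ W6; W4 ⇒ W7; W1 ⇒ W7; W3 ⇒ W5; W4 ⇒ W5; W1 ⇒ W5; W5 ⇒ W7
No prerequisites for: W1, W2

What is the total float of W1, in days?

W2→W4→W5→W7 = 11+8+1+1 = 21 sets the makespan at 21 days.
The longest chain containing W1 totals 19 days.
So W1 can slip 11 − 9 = 2 days.

2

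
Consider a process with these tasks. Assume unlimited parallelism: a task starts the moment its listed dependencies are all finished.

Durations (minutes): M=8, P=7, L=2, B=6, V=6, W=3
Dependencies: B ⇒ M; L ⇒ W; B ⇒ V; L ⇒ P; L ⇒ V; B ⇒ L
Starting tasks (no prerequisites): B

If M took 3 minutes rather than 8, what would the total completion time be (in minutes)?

15

Actual critical path: B→L→P = 6+2+7 = 15 ⇒ 15 minutes.
The longest path through M is only 14 minutes, so M has float 1.
No other chain overtakes it, so the finish is 15 minutes.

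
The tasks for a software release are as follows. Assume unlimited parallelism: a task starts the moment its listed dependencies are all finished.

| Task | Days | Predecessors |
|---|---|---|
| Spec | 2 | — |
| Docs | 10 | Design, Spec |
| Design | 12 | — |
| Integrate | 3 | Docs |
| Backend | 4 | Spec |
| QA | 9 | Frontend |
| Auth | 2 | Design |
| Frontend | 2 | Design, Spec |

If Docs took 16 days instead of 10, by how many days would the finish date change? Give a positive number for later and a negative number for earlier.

The binding path is Design→Docs→Integrate = 12+10+3 = 25; finish at 25 days.
Docs is on the critical path; changing it to 16 makes that path 31 days.
That remains the longest chain; total 31 days.
Change in finish: 31 − 25 = +6 days.

6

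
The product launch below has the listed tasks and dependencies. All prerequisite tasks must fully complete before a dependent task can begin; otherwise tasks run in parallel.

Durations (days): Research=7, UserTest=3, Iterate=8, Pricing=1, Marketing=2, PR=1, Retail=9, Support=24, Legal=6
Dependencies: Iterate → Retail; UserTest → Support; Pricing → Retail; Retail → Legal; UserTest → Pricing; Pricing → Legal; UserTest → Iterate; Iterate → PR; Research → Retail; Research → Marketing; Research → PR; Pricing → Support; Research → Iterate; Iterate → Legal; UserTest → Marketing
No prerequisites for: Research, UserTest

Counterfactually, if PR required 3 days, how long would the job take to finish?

Actual critical path: Research→Iterate→Retail→Legal = 7+8+9+6 = 30 ⇒ 30 days.
PR has 14 days of float (longest path through it is 16).
No other chain overtakes it, so the finish is 30 days.

30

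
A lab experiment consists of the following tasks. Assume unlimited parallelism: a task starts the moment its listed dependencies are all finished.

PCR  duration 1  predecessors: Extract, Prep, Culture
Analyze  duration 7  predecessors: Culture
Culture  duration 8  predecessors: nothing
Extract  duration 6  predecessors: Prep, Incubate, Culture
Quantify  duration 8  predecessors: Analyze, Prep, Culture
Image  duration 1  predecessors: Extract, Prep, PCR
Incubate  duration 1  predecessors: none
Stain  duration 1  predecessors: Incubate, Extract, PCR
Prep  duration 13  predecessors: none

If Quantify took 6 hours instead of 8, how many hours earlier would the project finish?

Actual critical path: Culture→Analyze→Quantify = 8+7+8 = 23 ⇒ 23 hours.
Since Quantify is critical, the -2 change carries straight to that chain (now 21 hours).
Now Prep→Extract→PCR→Image = 13+6+1+1 = 21 is longest, so the finish becomes 21 hours.
Change in finish: 21 − 23 = -2 hours.

2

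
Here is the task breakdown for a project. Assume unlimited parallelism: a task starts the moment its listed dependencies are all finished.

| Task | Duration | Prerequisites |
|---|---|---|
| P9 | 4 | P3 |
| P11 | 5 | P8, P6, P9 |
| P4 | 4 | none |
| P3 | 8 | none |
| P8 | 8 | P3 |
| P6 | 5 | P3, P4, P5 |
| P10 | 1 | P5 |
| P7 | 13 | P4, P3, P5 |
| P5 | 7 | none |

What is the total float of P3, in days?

P3→P7 = 8+13 = 21 sets the makespan at 21 days.
The longest chain containing P3 totals 21 days.
Slack of P3 = 0 − 0 = 0 days.

0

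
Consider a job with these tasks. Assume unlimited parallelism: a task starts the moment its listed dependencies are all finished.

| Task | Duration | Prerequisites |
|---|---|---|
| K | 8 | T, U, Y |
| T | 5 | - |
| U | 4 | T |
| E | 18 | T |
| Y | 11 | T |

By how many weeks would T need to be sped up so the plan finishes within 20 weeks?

Current finish: 24 weeks; target: 20.
T is on every critical path, so each week cut from T cuts the finish by one (this holds down to a finish of 20).
Need 24 − 20 = 4 weeks off T → T becomes 1 week, finish becomes 20.

4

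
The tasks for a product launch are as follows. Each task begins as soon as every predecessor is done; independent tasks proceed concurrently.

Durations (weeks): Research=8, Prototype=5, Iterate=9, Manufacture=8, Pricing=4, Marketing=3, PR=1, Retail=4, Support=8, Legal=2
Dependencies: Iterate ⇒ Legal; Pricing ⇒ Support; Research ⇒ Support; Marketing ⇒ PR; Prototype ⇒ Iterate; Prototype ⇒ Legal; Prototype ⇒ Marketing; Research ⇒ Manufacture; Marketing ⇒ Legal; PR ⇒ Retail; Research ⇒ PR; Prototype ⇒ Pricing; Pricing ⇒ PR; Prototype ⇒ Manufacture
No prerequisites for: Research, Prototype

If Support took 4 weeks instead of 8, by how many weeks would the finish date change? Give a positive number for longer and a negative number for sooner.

Baseline: Prototype→Pricing→Support = 5+4+8 = 17 → 17 weeks.
Support is on the critical path; changing it to 4 makes that path 13 weeks.
The binding chain switches to Research→Manufacture = 8+8 = 16; finish 16 weeks.
Change in finish: 16 − 17 = -1 weeks.

-1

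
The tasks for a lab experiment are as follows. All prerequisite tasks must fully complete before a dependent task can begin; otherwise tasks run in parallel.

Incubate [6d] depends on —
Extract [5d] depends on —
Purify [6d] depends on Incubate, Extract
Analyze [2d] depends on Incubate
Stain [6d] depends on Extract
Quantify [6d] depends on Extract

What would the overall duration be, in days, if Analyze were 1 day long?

Critical path before the change: Incubate→Purify = 6+6 = 12 giving 12 days.
Analyze has 4 days of float (longest path through it is 8).
The critical path is still Incubate→Purify; finish is now 12 days.

12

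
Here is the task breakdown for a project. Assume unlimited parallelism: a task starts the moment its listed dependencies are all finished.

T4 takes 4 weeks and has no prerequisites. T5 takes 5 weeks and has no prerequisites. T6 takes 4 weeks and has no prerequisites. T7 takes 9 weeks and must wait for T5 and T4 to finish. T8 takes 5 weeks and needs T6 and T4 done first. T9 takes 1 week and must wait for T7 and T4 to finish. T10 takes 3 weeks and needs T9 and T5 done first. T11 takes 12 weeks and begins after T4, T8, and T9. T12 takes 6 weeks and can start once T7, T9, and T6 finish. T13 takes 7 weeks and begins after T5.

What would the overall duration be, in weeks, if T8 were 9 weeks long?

Baseline: T5→T7→T9→T11 = 5+9+1+12 = 27 → 27 weeks.
T8 is off the critical path — its longest chain is 21 weeks, giving 6 of slack.
The critical path is still T5→T7→T9→T11; finish is now 27 weeks.

27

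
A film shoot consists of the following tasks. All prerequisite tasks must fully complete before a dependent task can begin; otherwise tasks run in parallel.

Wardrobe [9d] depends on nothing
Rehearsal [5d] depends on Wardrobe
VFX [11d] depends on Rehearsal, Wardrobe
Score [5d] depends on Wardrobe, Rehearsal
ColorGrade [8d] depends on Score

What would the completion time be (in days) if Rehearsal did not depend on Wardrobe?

22

With the dependency in place, Wardrobe→Rehearsal→Score→ColorGrade = 9+5+5+8 = 27 sets the finish at 27 days.
Without Wardrobe→Rehearsal, Rehearsal's earliest start moves from 9 to 0.
The longest chain is now Wardrobe→Score→ColorGrade = 9+5+8 = 22, so the schedule takes 22 days.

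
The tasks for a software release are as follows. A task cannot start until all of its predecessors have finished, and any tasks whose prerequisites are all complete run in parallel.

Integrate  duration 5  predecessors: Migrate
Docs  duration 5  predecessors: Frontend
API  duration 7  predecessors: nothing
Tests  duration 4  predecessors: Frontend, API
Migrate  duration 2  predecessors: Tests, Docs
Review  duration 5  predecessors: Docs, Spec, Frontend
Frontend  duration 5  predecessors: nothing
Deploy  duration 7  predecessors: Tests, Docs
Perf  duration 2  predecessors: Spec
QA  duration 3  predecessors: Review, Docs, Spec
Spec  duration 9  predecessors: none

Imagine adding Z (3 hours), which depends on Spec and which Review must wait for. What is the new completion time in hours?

20

Originally the software release takes 18 hours.
With Z inserted, Review now waits for max(Docs, Spec, Frontend, Z).
New critical path: Spec→Z→Review→QA = 9+3+5+3 = 20 ⇒ 20 hours.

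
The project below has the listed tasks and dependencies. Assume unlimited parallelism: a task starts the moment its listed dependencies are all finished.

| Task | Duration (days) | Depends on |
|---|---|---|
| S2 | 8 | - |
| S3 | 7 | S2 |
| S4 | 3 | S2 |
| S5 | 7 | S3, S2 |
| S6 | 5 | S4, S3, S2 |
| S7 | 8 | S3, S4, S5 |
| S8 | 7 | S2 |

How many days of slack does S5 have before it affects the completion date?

Critical path: S2→S3→S5→S7 = 8+7+7+8 = 30, so the finish is 30 days.
The longest chain containing S5 totals 30 days.
Slack of S5 = 15 − 15 = 0 days.

0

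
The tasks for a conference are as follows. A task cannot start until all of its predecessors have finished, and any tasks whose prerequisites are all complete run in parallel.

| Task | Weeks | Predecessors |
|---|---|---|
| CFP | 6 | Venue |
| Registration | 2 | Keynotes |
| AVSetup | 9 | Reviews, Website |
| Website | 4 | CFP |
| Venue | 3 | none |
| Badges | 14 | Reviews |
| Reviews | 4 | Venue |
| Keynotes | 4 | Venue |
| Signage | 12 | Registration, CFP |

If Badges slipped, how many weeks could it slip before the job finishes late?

Venue→CFP→Website→AVSetup = 3+6+4+9 = 22 sets the makespan at 22 weeks.
Longest path through Badges: 21 weeks (earliest finish 21, latest finish 22).
Slack of Badges = 8 − 7 = 1 week.

1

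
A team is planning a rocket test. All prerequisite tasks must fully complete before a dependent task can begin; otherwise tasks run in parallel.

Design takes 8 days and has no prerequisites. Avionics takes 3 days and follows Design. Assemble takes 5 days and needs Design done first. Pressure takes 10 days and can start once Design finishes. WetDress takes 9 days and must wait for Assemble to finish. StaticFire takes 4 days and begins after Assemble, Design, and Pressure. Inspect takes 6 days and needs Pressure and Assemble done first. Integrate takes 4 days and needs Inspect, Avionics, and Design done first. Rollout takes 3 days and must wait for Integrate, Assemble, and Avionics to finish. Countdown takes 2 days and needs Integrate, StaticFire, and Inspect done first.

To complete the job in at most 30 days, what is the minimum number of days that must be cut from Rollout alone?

1

Current finish: 31 days; target: 30.
Rollout is on every critical path, so each day cut from Rollout cuts the finish by one (this holds down to a finish of 30).
Need 31 − 30 = 1 day off Rollout → Rollout becomes 2 days, finish becomes 30.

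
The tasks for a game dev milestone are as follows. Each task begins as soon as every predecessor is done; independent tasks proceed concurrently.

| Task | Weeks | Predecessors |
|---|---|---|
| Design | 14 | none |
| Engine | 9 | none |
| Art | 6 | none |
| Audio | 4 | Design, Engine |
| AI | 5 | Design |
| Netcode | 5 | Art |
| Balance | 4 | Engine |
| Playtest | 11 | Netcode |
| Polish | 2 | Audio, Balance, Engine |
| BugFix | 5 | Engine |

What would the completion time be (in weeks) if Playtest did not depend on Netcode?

Before: longest chain Art→Netcode→Playtest = 6+5+11 = 22, finish 22.
Without Netcode→Playtest, Playtest's earliest start moves from 11 to 0.
The longest chain is now Design→Audio→Polish = 14+4+2 = 20, so the job takes 20 weeks.

20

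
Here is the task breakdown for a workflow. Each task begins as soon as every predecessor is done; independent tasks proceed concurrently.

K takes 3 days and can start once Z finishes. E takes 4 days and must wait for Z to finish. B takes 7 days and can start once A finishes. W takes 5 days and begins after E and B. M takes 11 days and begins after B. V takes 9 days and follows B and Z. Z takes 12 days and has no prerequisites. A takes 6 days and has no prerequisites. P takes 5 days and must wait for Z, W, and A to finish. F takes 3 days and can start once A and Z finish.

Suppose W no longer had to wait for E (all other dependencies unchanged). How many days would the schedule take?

Before: longest chain Z→E→W→P = 12+4+5+5 = 26, finish 26.
Without E→W, W's earliest start moves from 16 to 13.
The longest chain is now A→B→M = 6+7+11 = 24, so the schedule takes 24 days.

24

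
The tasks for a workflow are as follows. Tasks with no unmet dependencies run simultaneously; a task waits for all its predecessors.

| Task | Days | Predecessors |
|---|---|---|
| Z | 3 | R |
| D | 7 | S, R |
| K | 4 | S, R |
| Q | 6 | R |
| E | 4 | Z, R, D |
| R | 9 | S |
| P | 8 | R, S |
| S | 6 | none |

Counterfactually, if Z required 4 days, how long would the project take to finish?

26

The binding path is S→R→D→E = 6+9+7+4 = 26; finish at 26 days.
The longest path through Z is only 22 days, so Z has float 4.
That remains the longest chain; total 26 days.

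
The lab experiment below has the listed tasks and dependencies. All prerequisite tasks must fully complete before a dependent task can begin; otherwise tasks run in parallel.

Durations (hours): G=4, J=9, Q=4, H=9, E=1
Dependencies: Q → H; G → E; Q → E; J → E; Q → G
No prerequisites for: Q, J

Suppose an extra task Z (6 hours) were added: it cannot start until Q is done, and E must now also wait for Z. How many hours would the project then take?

13

Originally the project takes 13 hours.
With Z inserted, E now waits for max(Q, J, G, Z).
New critical path: Q→H = 4+9 = 13 ⇒ 13 hours.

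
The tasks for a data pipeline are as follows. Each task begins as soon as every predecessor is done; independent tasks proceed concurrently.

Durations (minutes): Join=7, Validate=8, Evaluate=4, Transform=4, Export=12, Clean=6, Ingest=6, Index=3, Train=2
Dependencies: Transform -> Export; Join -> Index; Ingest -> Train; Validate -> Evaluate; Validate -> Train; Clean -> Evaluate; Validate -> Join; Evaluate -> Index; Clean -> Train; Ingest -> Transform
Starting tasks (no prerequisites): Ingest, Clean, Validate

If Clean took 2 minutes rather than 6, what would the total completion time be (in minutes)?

Critical path before the change: Ingest→Transform→Export = 6+4+12 = 22 giving 22 minutes.
The longest path through Clean is only 13 minutes, so Clean has float 9.
No other chain overtakes it, so the finish is 22 minutes.

22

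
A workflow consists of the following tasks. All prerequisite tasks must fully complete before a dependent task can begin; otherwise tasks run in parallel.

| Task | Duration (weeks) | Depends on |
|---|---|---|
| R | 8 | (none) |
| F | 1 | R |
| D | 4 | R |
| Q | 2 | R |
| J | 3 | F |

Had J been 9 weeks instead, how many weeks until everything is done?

Critical path before the change: R→F→J = 8+1+3 = 12 giving 12 weeks.
J lies on that path, so at 9 weeks the path becomes 18 weeks.
The critical path is still R→F→J; finish is now 18 weeks.

18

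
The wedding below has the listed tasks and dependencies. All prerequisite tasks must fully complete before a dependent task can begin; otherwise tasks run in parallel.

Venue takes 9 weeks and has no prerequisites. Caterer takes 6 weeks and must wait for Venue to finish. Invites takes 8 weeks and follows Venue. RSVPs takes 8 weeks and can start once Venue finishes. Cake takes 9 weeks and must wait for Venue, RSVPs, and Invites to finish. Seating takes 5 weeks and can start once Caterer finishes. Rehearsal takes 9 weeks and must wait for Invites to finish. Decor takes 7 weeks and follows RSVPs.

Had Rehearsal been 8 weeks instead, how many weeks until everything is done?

26

Actual critical path: Venue→Invites→Rehearsal = 9+8+9 = 26 ⇒ 26 weeks.
Rehearsal is on the critical path; changing it to 8 makes that path 25 weeks.
New critical path: Venue→Invites→Cake = 9+8+9 = 26 ⇒ 26 weeks.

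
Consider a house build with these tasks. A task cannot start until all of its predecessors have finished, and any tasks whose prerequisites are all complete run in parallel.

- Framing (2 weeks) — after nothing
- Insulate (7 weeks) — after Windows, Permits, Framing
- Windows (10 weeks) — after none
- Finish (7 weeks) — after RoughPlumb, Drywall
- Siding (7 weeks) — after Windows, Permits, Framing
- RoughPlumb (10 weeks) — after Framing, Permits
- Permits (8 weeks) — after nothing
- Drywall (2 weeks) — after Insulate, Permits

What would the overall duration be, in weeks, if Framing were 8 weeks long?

26

Actual critical path: Windows→Insulate→Drywall→Finish = 10+7+2+7 = 26 ⇒ 26 weeks.
Framing has 7 weeks of float (longest path through it is 19).
No other chain overtakes it, so the finish is 26 weeks.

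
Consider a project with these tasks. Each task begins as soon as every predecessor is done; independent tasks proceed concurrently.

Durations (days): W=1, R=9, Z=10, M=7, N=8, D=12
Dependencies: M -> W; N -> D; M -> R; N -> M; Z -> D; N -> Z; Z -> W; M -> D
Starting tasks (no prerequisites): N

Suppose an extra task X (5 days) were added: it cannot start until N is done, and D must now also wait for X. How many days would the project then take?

30

Originally the project takes 30 days.
With X inserted, D now waits for max(N, Z, M, X).
New critical path: N→Z→D = 8+10+12 = 30 ⇒ 30 days.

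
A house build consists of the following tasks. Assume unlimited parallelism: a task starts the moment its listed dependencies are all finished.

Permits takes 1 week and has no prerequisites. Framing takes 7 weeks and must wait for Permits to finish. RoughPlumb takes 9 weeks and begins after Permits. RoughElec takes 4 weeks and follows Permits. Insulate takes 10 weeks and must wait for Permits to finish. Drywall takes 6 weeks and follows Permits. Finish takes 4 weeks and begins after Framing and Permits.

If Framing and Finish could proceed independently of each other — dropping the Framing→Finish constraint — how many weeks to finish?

11

Before: longest chain Permits→Framing→Finish = 1+7+4 = 12, finish 12.
Without Framing→Finish, Finish's earliest start moves from 8 to 1.
After: Permits→Insulate = 1+10 = 11 → 11 weeks.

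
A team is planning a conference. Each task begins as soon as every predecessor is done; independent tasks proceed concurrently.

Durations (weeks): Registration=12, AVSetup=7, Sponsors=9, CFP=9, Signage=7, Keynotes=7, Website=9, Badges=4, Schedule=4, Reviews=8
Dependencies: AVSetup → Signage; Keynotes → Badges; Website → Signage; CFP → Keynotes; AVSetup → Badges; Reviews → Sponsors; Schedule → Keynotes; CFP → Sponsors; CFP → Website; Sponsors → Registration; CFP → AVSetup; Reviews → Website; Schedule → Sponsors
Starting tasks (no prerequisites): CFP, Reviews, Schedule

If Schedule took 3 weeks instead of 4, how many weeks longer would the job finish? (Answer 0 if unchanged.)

Critical path before the change: CFP→Sponsors→Registration = 9+9+12 = 30 giving 30 weeks.
The longest path through Schedule is only 25 weeks, so Schedule has float 5.
That remains the longest chain; total 30 weeks.
Change in finish: 30 − 30 = +0 weeks.

0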